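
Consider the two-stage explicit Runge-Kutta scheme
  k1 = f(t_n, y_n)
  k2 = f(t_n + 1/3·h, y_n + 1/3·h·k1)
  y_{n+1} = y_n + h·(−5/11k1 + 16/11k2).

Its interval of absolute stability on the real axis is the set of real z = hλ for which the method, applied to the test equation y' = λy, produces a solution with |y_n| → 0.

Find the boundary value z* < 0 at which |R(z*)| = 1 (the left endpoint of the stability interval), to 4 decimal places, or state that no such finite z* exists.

left endpoint -2.0625.

With y'=λy (z=hλ):
  k1=λy_n ⇒ h·k1=z·y_n;  k2=λ(1+1/3z)y_n ⇒ h·k2=z(1+1/3z)y_n
  y_{n+1}/y_n = 1 − 5/11z + 16/11z(1+1/3z) = 1 + z + 16/33z²
  Hence R(z) = 1 + z + 16/33z².

Solve |R(x)|<1 on ℝ⁻.
x=-1.75: |R|=0.7348
R=1: x+16/33x²=0 ⇒ x=−33/16=-2.0625; min R=1−1/(4·16/33)=0.4844>−1
Confirm numerically:
  x=-1.891: |R|=0.84276 <1
  x=-1.412: |R|=0.55466 <1
  x=-1.332: |R|=0.52823 <1
  x=-2.632: |R|=1.72675 >1
  x=-2.270: |R|=1.22838 >1
  x=-2.194: |R|=1.13988 >1
So |R|<1 on (-2.0625, 0).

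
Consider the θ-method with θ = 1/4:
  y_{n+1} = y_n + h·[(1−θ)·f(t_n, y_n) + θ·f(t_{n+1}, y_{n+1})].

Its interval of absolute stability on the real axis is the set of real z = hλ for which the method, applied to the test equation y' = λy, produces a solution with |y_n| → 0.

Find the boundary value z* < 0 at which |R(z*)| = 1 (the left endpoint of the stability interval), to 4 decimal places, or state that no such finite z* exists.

z* = -4.0000.

Test eqn y'=λy, z=hλ:
  y_{n+1} = y_n + z·[3/4·y_n + 1/4·y_{n+1}] ⇒ (1 − 1/4z)y_{n+1} = (1 + 3/4z)y_n
  so R(z) = (1 + 3/4z)/(1 − 1/4z).

Boundary: |R(x)|=1, x<0.
x=-0.45: |R|=0.5955
R=−1: 1+3/4x = −1+1/4x ⇒ -1/2x=2 ⇒ x=2/(-1/2)=-4.0000
Confirm numerically:
  x=-3.302: |R|=0.80882 <1
  x=-2.889: |R|=0.67746 <1
  x=-2.353: |R|=0.48150 <1
  x=-1.935: |R|=0.30413 <1
  x=-4.551: |R|=1.12887 >1
  x=-4.149: |R|=1.03657 >1
  x=-4.098: |R|=1.02420 >1
Interval (-4.0000, 0).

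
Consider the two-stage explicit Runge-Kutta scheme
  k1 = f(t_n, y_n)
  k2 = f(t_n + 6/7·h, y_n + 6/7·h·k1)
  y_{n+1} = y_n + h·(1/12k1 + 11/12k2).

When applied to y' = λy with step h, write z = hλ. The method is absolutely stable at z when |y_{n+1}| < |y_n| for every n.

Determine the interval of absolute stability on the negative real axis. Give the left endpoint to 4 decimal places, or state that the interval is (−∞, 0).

(-1.2727, 0).

Set f=λy, z=hλ:
  k1=λy_n ⇒ h·k1=z·y_n;  k2=λ(1+6/7z)y_n ⇒ h·k2=z(1+6/7z)y_n
  y_{n+1}/y_n = 1 + 1/12z + 11/12z(1+6/7z) = 1 + z + 11/14z²
  so R(z) = 1 + z + 11/14z².

Boundary: |R(x)|=1, x<0.
x=-1.4: |R|=1.1400
R=1: x+11/14x²=0 ⇒ x=−14/11=-1.2727; min R=1−1/(4·11/14)=0.6818>−1
Confirm numerically:
  x=-1.060: |R|=0.82283 <1
  x=-0.836: |R|=0.71313 <1
  x=-0.661: |R|=0.68230 <1
  x=-0.598: |R|=0.68297 <1
  x=-1.807: |R|=1.75855 >1
  x=-1.622: |R|=1.44512 >1
  x=-1.394: |R|=1.13283 >1
Stable set (-1.2727, 0).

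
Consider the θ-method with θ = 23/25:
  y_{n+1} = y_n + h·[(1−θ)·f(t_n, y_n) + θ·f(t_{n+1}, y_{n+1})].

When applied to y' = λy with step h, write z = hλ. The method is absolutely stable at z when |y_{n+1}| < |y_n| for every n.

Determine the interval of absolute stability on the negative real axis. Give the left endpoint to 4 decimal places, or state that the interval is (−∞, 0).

(−∞, 0) — no finite endpoint.

Set f=λy, z=hλ:
  y_{n+1} = y_n + z·[2/25·y_n + 23/25·y_{n+1}] ⇒ (1 − 23/25z)y_{n+1} = (1 + 2/25z)y_n
  Hence R(z) = (1 + 2/25z)/(1 − 23/25z).

Find x<0 with |R(x)|<1.
x=-0.61: |R|=0.6093
x=-2: |R|=0.2958
x=-10: |R|=0.0196
x=-100: |R|=0.0753
θ=23/25≥1/2 ⇒ |1+2/25x|<|1−23/25x| ∀x<0 ⇒ stable on all of ℝ⁻.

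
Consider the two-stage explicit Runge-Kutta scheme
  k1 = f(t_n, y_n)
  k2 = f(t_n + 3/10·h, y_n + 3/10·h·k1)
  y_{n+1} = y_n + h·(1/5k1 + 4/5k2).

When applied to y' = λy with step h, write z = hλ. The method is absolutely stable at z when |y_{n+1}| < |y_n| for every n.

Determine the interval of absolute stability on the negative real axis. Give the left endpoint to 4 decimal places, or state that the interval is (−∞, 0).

z∈(-4.1667,0).

Test eqn y'=λy, z=hλ:
  k1=λy_n ⇒ h·k1=z·y_n;  k2=λ(1+3/10z)y_n ⇒ h·k2=z(1+3/10z)y_n
  y_{n+1}/y_n = 1 + 1/5z + 4/5z(1+3/10z) = 1 + z + 6/25z²
  R(z) = 1 + z + 6/25z².

Solve |R(x)|<1 on ℝ⁻.
x=-0.76: |R|=0.3786
R=1: x+6/25x²=0 ⇒ x=−25/6=-4.1667; min R=1−1/(4·6/25)=-0.0417>−1
Confirm numerically:
  x=-4.008: |R|=0.84738 <1
  x=-3.839: |R|=0.69810 <1
  x=-2.605: |R|=0.02365 <1
  x=-1.847: |R|=0.02826 <1
  x=-4.760: |R|=1.67782 >1
  x=-4.349: |R|=1.19031 >1
Stable set (-4.1667, 0).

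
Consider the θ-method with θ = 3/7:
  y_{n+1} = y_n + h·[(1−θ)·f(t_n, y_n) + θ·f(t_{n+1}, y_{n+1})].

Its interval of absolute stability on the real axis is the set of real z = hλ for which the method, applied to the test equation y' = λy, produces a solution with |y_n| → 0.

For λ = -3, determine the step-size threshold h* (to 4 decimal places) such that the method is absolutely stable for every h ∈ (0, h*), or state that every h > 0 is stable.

(-14.0000,0); λ=-3 ⇒ h* = (14)/3 = 4.6667.

Test eqn y'=λy, z=hλ:
  y_{n+1} = y_n + z·[4/7·y_n + 3/7·y_{n+1}] ⇒ (1 − 3/7z)y_{n+1} = (1 + 4/7z)y_n
  R(z) = (1 + 4/7z)/(1 − 3/7z).

Boundary: |R(x)|=1, x<0.
x=-0.53: |R|=0.5681
R=−1: 1+4/7x = −1+3/7x ⇒ -1/7x=2 ⇒ x=2/(-1/7)=-14.0000
Confirm numerically:
  x=-9.152: |R|=0.85930 <1
  x=-6.475: |R|=0.71523 <1
  x=-6.386: |R|=0.70892 <1
  x=-5.619: |R|=0.64870 <1
  x=-14.521: |R|=1.01030 >1
  x=-14.086: |R|=1.00175 >1
  x=-14.044: |R|=1.00090 >1
So |R|<1 on (-14.0000, 0).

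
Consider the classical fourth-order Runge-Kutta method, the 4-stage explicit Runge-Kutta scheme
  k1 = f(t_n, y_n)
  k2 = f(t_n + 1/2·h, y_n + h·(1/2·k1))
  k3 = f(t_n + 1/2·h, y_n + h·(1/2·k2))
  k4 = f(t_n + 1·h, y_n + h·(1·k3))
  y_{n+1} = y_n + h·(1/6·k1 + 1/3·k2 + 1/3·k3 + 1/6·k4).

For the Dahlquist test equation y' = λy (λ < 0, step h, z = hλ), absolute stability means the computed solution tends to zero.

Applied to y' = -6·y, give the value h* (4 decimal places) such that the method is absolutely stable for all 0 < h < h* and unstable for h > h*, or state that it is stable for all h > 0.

(-2.7853,0); λ=-6 ⇒ h* = 0.4642.

Test eqn y'=λy, z=hλ:
  order 4, 4-stage ⇒ R(z)=1+z+z^2/2+z^3/6+z^4/24
  (e.g. R(-1.15)=0.33065, |R|=0.33065)

Boundary: |R(x)|=1, x<0.
x=-1.15: |R|=0.3306
|R(-3.12)|=1.6336 |R(-2.67)|=0.8396 |R(-0.85)|=0.4306
Bisect:
  x_lo=-3.6022 |R|=3.1109  x_hi=-0.3839 |R|=0.6813
  mid=-1.99302 |R|=0.33103 →hi
  mid=-2.79760 |R|=1.01871 →lo
  mid=-2.39531 |R|=0.55455 →hi
  mid=-2.59645 |R|=0.75067 →hi
  mid=-2.69703 |R|=0.87487 →hi
  mid=-2.74731 |R|=0.94423 →hi
  mid=-2.77246 |R|=0.98082 →hi
  ...
  [-2.78542,-2.78522] ⇒ x*=-2.7853
So |R|<1 on (-2.7853, 0).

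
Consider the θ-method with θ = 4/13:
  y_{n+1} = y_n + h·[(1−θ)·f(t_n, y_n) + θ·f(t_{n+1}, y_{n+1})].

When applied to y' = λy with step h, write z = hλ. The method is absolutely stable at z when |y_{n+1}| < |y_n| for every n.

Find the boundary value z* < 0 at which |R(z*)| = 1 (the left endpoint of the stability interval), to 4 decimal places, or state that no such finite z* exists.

left endpoint -5.2000.

Test eqn y'=λy, z=hλ:
  y_{n+1} = y_n + z·[9/13·y_n + 4/13·y_{n+1}] ⇒ (1 − 4/13z)y_{n+1} = (1 + 9/13z)y_n
  R(z) = (1 + 9/13z)/(1 − 4/13z).

Boundary: |R(x)|=1, x<0.
x=-0.93: |R|=0.2769
R=−1: 1+9/13x = −1+4/13x ⇒ -5/13x=2 ⇒ x=2/(-5/13)=-5.2000
Confirm numerically:
  x=-5.135: |R|=0.99031 <1
  x=-4.811: |R|=0.93968 <1
  x=-2.823: |R|=0.51074 <1
  x=-5.432: |R|=1.03340 >1
  x=-5.249: |R|=1.00721 >1
  x=-5.228: |R|=1.00413 >1
Interval (-5.2000, 0).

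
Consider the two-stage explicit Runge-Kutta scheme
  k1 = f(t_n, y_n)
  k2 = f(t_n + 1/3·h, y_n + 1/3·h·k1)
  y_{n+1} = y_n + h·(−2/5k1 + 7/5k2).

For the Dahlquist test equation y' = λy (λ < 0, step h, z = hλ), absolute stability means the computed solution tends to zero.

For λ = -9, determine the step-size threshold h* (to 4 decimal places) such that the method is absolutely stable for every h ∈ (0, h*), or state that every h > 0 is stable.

(-2.1429,0); λ=-9 ⇒ h* = (15/7)/9 = 0.2381.

Test eqn y'=λy, z=hλ:
  k1=λy_n ⇒ h·k1=z·y_n;  k2=λ(1+1/3z)y_n ⇒ h·k2=z(1+1/3z)y_n
  y_{n+1}/y_n = 1 − 2/5z + 7/5z(1+1/3z) = 1 + z + 7/15z²
  ⇒ R(z) = 1 + z + 7/15z².

Solve |R(x)|<1 on ℝ⁻.
x=-1.54: |R|=0.5667
R=1: x+7/15x²=0 ⇒ x=−15/7=-2.1429; min R=1−1/(4·7/15)=0.4643>−1
Confirm numerically:
  x=-1.602: |R|=0.59566 <1
  x=-1.459: |R|=0.53438 <1
  x=-1.236: |R|=0.47692 <1
  x=-1.104: |R|=0.46478 <1
  x=-2.603: |R|=1.55895 >1
  x=-2.589: |R|=1.53903 >1
Interval (-2.1429, 0).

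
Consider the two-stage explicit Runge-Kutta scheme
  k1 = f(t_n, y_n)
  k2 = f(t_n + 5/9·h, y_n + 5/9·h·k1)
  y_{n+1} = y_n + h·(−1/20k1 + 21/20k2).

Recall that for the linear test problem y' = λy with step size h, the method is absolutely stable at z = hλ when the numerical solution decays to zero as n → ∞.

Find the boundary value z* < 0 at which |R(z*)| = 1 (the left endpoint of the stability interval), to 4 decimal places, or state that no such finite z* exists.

On y'=λy, z=hλ:
  k1=λy_n ⇒ h·k1=z·y_n;  k2=λ(1+5/9z)y_n ⇒ h·k2=z(1+5/9z)y_n
  y_{n+1}/y_n = 1 − 1/20z + 21/20z(1+5/9z) = 1 + z + 7/12z²
  R(z) = 1 + z + 7/12z².

Need |R(x)|<1, x<0.
x=-0.78: |R|=0.5749
R=1: x+7/12x²=0 ⇒ x=−12/7=-1.7143; min R=1−1/(4·7/12)=0.5714>−1
Confirm numerically:
  x=-1.678: |R|=0.96448 <1
  x=-1.609: |R|=0.90118 <1
  x=-1.110: |R|=0.60873 <1
  x=-2.279: |R|=1.75074 >1
  x=-2.081: |R|=1.44516 >1
  x=-1.769: |R|=1.05646 >1
Stable set (-1.7143, 0).

left endpoint -1.7143.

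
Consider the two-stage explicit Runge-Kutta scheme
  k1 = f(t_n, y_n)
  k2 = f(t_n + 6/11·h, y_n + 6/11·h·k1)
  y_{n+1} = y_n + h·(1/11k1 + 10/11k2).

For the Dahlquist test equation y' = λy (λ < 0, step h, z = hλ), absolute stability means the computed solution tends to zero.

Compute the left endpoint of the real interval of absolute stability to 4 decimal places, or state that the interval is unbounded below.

z* = -2.0167.

With y'=λy (z=hλ):
  k1=λy_n ⇒ h·k1=z·y_n;  k2=λ(1+6/11z)y_n ⇒ h·k2=z(1+6/11z)y_n
  y_{n+1}/y_n = 1 + 1/11z + 10/11z(1+6/11z) = 1 + z + 60/121z²
  so R(z) = 1 + z + 60/121z².

Find x<0 with |R(x)|<1.
x=-0.42: |R|=0.6675
R=1: x+60/121x²=0 ⇒ x=−121/60=-2.0167; min R=1−1/(4·60/121)=0.4958>−1
Confirm numerically:
  x=-1.782: |R|=0.79264 <1
  x=-1.568: |R|=0.65115 <1
  x=-1.289: |R|=0.53489 <1
  x=-1.063: |R|=0.49732 <1
  x=-2.361: |R|=1.40313 >1
  x=-2.185: |R|=1.18238 >1
Interval (-2.0167, 0).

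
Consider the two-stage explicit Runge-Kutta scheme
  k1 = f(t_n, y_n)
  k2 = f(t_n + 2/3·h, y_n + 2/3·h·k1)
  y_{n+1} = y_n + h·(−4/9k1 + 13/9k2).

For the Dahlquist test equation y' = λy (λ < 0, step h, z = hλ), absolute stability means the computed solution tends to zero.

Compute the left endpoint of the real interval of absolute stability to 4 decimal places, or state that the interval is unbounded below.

With y'=λy (z=hλ):
  k1=λy_n ⇒ h·k1=z·y_n;  k2=λ(1+2/3z)y_n ⇒ h·k2=z(1+2/3z)y_n
  y_{n+1}/y_n = 1 − 4/9z + 13/9z(1+2/3z) = 1 + z + 26/27z²
  Hence R(z) = 1 + z + 26/27z².

Find x<0 with |R(x)|<1.
x=-1.32: |R|=1.3579
R=1: x+26/27x²=0 ⇒ x=−27/26=-1.0385; min R=1−1/(4·26/27)=0.7404>−1
Confirm numerically:
  x=-1.008: |R|=0.97043 <1
  x=-0.866: |R|=0.85618 <1
  x=-0.584: |R|=0.74442 <1
  x=-0.532: |R|=0.74054 <1
  x=-1.505: |R|=1.67614 >1
  x=-1.462: |R|=1.59628 >1
Interval (-1.0385, 0).

left endpoint -1.0385.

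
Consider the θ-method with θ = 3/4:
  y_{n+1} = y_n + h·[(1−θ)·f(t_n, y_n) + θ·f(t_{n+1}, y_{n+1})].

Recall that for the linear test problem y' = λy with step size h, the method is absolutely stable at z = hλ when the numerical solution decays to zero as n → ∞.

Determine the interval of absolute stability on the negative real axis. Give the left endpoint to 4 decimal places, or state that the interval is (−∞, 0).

unbounded; (−∞, 0).

With y'=λy (z=hλ):
  y_{n+1} = y_n + z·[1/4·y_n + 3/4·y_{n+1}] ⇒ (1 − 3/4z)y_{n+1} = (1 + 1/4z)y_n
  so R(z) = (1 + 1/4z)/(1 − 3/4z).

Boundary: |R(x)|=1, x<0.
x=-0.96: |R|=0.4419
x=-2: |R|=0.2000
x=-10: |R|=0.1765
x=-100: |R|=0.3158
θ=3/4≥1/2 ⇒ |1+1/4x|<|1−3/4x| ∀x<0 ⇒ stable on all of ℝ⁻.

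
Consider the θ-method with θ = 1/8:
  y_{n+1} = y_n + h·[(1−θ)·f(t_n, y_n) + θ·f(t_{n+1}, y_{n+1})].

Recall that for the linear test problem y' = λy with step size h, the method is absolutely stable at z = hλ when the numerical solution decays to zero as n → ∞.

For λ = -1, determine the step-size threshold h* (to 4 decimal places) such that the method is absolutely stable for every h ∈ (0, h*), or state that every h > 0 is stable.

(-2.6667,0); λ=-1 ⇒ h* = (8/3)/1 = 2.6667.

Set f=λy, z=hλ:
  y_{n+1} = y_n + z·[7/8·y_n + 1/8·y_{n+1}] ⇒ (1 − 1/8z)y_{n+1} = (1 + 7/8z)y_n
  Hence R(z) = (1 + 7/8z)/(1 − 1/8z).

Need |R(x)|<1, x<0.
x=-1.39: |R|=0.1842
R=−1: 1+7/8x = −1+1/8x ⇒ -3/4x=2 ⇒ x=2/(-3/4)=-2.6667
Confirm numerically:
  x=-2.575: |R|=0.94799 <1
  x=-2.441: |R|=0.87032 <1
  x=-2.244: |R|=0.75244 <1
  x=-1.582: |R|=0.32081 <1
  x=-2.856: |R|=1.10464 >1
  x=-2.760: |R|=1.05204 >1
Stable set (-2.6667, 0).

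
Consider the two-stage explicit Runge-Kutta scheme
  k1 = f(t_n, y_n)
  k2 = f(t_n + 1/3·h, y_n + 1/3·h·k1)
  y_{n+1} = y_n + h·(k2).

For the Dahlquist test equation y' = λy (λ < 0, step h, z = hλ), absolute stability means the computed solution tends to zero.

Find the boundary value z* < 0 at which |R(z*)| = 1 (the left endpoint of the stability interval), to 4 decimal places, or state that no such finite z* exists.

z* = -3.0000.

With y'=λy (z=hλ):
  k1=λy_n ⇒ h·k1=z·y_n;  k2=λ(1+1/3z)y_n ⇒ h·k2=z(1+1/3z)y_n
  y_{n+1}/y_n = 1 + z(1+1/3z) = 1 + z + 1/3z²
  so R(z) = 1 + z + 1/3z².

Need |R(x)|<1, x<0.
x=-0.73: |R|=0.4476
R=1: x+1/3x²=0 ⇒ x=−3=-3.0000; min R=1−1/(4·1/3)=0.2500>−1
Confirm numerically:
  x=-2.622: |R|=0.66963 <1
  x=-1.945: |R|=0.31601 <1
  x=-1.864: |R|=0.29417 <1
  x=-3.357: |R|=1.39948 >1
  x=-3.111: |R|=1.11511 >1
Interval (-3.0000, 0).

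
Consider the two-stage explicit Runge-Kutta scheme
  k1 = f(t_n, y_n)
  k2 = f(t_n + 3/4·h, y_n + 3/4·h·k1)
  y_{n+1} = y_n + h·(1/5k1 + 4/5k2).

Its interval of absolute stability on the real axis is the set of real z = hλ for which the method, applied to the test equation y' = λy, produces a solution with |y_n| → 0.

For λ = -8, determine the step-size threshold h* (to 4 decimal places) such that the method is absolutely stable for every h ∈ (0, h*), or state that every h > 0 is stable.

Set f=λy, z=hλ:
  k1=λy_n ⇒ h·k1=z·y_n;  k2=λ(1+3/4z)y_n ⇒ h·k2=z(1+3/4z)y_n
  y_{n+1}/y_n = 1 + 1/5z + 4/5z(1+3/4z) = 1 + z + 3/5z²
  ⇒ R(z) = 1 + z + 3/5z².

Solve |R(x)|<1 on ℝ⁻.
x=-0.51: |R|=0.6461
R=1: x+3/5x²=0 ⇒ x=−5/3=-1.6667; min R=1−1/(4·3/5)=0.5833>−1
Confirm numerically:
  x=-1.286: |R|=0.70628 <1
  x=-1.070: |R|=0.61694 <1
  x=-0.935: |R|=0.58954 <1
  x=-1.992: |R|=1.38884 >1
  x=-1.944: |R|=1.32348 >1
Stable set (-1.6667, 0).

(-1.6667,0); λ=-8 ⇒ h* = (5/3)/8 = 0.2083.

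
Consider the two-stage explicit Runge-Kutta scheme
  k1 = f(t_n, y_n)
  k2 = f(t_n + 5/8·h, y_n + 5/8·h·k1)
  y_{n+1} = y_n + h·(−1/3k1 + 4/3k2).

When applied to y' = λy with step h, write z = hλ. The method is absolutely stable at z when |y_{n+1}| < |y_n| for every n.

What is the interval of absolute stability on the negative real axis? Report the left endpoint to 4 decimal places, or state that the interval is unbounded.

(-1.2000, 0).

On y'=λy, z=hλ:
  k1=λy_n ⇒ h·k1=z·y_n;  k2=λ(1+5/8z)y_n ⇒ h·k2=z(1+5/8z)y_n
  y_{n+1}/y_n = 1 − 1/3z + 4/3z(1+5/8z) = 1 + z + 5/6z²
  so R(z) = 1 + z + 5/6z².

Need |R(x)|<1, x<0.
x=-1.23: |R|=1.0308
R=1: x+5/6x²=0 ⇒ x=−6/5=-1.2000; min R=1−1/(4·5/6)=0.7000>−1
Confirm numerically:
  x=-1.058: |R|=0.87480 <1
  x=-1.032: |R|=0.85552 <1
  x=-0.700: |R|=0.70833 <1
  x=-1.700: |R|=1.70833 >1
  x=-1.675: |R|=1.66302 >1
  x=-1.307: |R|=1.11654 >1
So |R|<1 on (-1.2000, 0).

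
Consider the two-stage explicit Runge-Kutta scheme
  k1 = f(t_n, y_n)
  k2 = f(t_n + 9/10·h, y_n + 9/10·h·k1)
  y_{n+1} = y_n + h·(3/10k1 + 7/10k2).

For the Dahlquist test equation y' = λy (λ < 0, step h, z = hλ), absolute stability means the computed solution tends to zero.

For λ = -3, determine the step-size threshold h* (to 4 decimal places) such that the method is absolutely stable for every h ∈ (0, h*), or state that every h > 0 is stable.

(-1.5873,0); λ=-3 ⇒ h* = (100/63)/3 = 0.5291.

Test eqn y'=λy, z=hλ:
  k1=λy_n ⇒ h·k1=z·y_n;  k2=λ(1+9/10z)y_n ⇒ h·k2=z(1+9/10z)y_n
  y_{n+1}/y_n = 1 + 3/10z + 7/10z(1+9/10z) = 1 + z + 63/100z²
  so R(z) = 1 + z + 63/100z².

Need |R(x)|<1, x<0.
x=-0.58: |R|=0.6319
R=1: x+63/100x²=0 ⇒ x=−100/63=-1.5873; min R=1−1/(4·63/100)=0.6032>−1
Confirm numerically:
  x=-1.325: |R|=0.78104 <1
  x=-1.006: |R|=0.63158 <1
  x=-0.806: |R|=0.60327 <1
  x=-0.760: |R|=0.60389 <1
  x=-1.870: |R|=1.33305 >1
  x=-1.805: |R|=1.24756 >1
  x=-1.710: |R|=1.13218 >1
Interval (-1.5873, 0).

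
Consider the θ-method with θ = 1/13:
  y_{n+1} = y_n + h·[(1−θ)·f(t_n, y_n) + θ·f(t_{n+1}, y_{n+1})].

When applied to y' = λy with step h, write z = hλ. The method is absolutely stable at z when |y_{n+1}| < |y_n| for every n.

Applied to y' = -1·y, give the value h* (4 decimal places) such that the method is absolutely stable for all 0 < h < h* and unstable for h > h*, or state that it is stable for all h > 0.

(-2.3636,0); λ=-1 ⇒ h* = (26/11)/1 = 2.3636.

Test eqn y'=λy, z=hλ:
  y_{n+1} = y_n + z·[12/13·y_n + 1/13·y_{n+1}] ⇒ (1 − 1/13z)y_{n+1} = (1 + 12/13z)y_n
  Hence R(z) = (1 + 12/13z)/(1 − 1/13z).

Boundary: |R(x)|=1, x<0.
x=-0.41: |R|=0.6025
R=−1: 1+12/13x = −1+1/13x ⇒ -11/13x=2 ⇒ x=2/(-11/13)=-2.3636
Confirm numerically:
  x=-2.219: |R|=0.89546 <1
  x=-1.705: |R|=0.50731 <1
  x=-1.611: |R|=0.43337 <1
  x=-1.423: |R|=0.28260 <1
  x=-2.751: |R|=1.27052 >1
  x=-2.565: |R|=1.14231 >1
So |R|<1 on (-2.3636, 0).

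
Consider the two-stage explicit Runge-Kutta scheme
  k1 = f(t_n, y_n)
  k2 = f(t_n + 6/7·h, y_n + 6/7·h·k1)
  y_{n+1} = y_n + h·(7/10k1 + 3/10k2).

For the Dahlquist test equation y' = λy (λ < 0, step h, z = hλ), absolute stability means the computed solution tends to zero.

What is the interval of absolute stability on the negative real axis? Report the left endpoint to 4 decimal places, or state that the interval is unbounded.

z∈(-3.8889,0).

Test eqn y'=λy, z=hλ:
  k1=λy_n ⇒ h·k1=z·y_n;  k2=λ(1+6/7z)y_n ⇒ h·k2=z(1+6/7z)y_n
  y_{n+1}/y_n = 1 + 7/10z + 3/10z(1+6/7z) = 1 + z + 9/35z²
  R(z) = 1 + z + 9/35z².

Boundary: |R(x)|=1, x<0.
x=-1.36: |R|=0.1156
R=1: x+9/35x²=0 ⇒ x=−35/9=-3.8889; min R=1−1/(4·9/35)=0.0278>−1
Confirm numerically:
  x=-3.673: |R|=0.79610 <1
  x=-2.671: |R|=0.16352 <1
  x=-1.648: |R|=0.05038 <1
  x=-4.206: |R|=1.34297 >1
  x=-4.050: |R|=1.16779 >1
So |R|<1 on (-3.8889, 0).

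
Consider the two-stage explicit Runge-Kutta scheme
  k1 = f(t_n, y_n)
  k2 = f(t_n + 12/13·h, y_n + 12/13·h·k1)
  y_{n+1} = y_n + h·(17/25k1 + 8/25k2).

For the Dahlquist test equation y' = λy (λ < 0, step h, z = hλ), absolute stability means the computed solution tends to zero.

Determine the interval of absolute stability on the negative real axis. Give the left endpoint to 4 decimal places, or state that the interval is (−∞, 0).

(-3.3854, 0).

With y'=λy (z=hλ):
  k1=λy_n ⇒ h·k1=z·y_n;  k2=λ(1+12/13z)y_n ⇒ h·k2=z(1+12/13z)y_n
  y_{n+1}/y_n = 1 + 17/25z + 8/25z(1+12/13z) = 1 + z + 96/325z²
  Hence R(z) = 1 + z + 96/325z².

Boundary: |R(x)|=1, x<0.
x=-1.02: |R|=0.2873
R=1: x+96/325x²=0 ⇒ x=−325/96=-3.3854; min R=1−1/(4·96/325)=0.1536>−1
Confirm numerically:
  x=-2.738: |R|=0.47639 <1
  x=-1.775: |R|=0.15565 <1
  x=-1.532: |R|=0.16127 <1
  x=-3.420: |R|=1.03494 >1
  x=-3.416: |R|=1.03086 >1
Stable set (-3.3854, 0).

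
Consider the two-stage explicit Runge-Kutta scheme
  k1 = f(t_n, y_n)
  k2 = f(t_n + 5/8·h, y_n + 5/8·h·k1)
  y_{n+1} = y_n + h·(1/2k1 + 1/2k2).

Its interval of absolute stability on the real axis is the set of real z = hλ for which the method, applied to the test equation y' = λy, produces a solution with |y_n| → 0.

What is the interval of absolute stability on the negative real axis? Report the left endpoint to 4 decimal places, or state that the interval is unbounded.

(-3.2000, 0).

With y'=λy (z=hλ):
  k1=λy_n ⇒ h·k1=z·y_n;  k2=λ(1+5/8z)y_n ⇒ h·k2=z(1+5/8z)y_n
  y_{n+1}/y_n = 1 + 1/2z + 1/2z(1+5/8z) = 1 + z + 5/16z²
  so R(z) = 1 + z + 5/16z².

Solve |R(x)|<1 on ℝ⁻.
x=-0.79: |R|=0.4050
R=1: x+5/16x²=0 ⇒ x=−16/5=-3.2000; min R=1−1/(4·5/16)=0.2000>−1
Confirm numerically:
  x=-2.895: |R|=0.72407 <1
  x=-2.556: |R|=0.48561 <1
  x=-2.128: |R|=0.28712 <1
  x=-1.469: |R|=0.20536 <1
  x=-3.548: |R|=1.38585 >1
  x=-3.382: |R|=1.19235 >1
Stable set (-3.2000, 0).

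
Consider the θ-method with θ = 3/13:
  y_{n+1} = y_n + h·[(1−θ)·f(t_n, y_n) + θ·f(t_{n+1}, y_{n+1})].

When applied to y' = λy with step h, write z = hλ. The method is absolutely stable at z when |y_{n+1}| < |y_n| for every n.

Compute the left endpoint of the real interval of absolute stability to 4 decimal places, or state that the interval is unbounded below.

Set f=λy, z=hλ:
  y_{n+1} = y_n + z·[10/13·y_n + 3/13·y_{n+1}] ⇒ (1 − 3/13z)y_{n+1} = (1 + 10/13z)y_n
  Hence R(z) = (1 + 10/13z)/(1 − 3/13z).

Boundary: |R(x)|=1, x<0.
x=-0.33: |R|=0.6934
R=−1: 1+10/13x = −1+3/13x ⇒ -7/13x=2 ⇒ x=2/(-7/13)=-3.7143
Confirm numerically:
  x=-3.079: |R|=0.80002 <1
  x=-2.502: |R|=0.58617 <1
  x=-1.542: |R|=0.13730 <1
  x=-4.304: |R|=1.15931 >1
  x=-4.256: |R|=1.14716 >1
  x=-3.846: |R|=1.03757 >1
Stable set (-3.7143, 0).

z* = -3.7143.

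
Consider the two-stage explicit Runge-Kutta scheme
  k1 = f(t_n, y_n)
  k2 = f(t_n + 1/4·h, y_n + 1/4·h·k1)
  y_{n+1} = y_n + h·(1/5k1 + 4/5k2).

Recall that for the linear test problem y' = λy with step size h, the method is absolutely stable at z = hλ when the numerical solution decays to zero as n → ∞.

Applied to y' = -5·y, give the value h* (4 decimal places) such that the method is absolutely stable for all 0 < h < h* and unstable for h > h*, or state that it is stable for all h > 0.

(-5.0000,0); λ=-5 ⇒ h* = (5)/5 = 1.0000.

Test eqn y'=λy, z=hλ:
  k1=λy_n ⇒ h·k1=z·y_n;  k2=λ(1+1/4z)y_n ⇒ h·k2=z(1+1/4z)y_n
  y_{n+1}/y_n = 1 + 1/5z + 4/5z(1+1/4z) = 1 + z + 1/5z²
  Hence R(z) = 1 + z + 1/5z².

Boundary: |R(x)|=1, x<0.
x=-1.26: |R|=0.0575
R=1: x+1/5x²=0 ⇒ x=−5=-5.0000; min R=1−1/(4·1/5)=-0.2500>−1
Confirm numerically:
  x=-4.889: |R|=0.89146 <1
  x=-3.367: |R|=0.09966 <1
  x=-2.050: |R|=0.20950 <1
  x=-5.491: |R|=1.53922 >1
  x=-5.250: |R|=1.26250 >1
  x=-5.243: |R|=1.25481 >1
Interval (-5.0000, 0).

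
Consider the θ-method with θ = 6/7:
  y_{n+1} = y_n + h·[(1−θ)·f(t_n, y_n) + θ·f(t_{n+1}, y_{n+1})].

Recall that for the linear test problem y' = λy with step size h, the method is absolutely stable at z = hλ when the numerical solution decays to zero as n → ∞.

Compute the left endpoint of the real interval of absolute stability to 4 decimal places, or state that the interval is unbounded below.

unbounded; (−∞, 0).

Test eqn y'=λy, z=hλ:
  y_{n+1} = y_n + z·[1/7·y_n + 6/7·y_{n+1}] ⇒ (1 − 6/7z)y_{n+1} = (1 + 1/7z)y_n
  ⇒ R(z) = (1 + 1/7z)/(1 − 6/7z).

Boundary: |R(x)|=1, x<0.
x=-0.96: |R|=0.4734
x=-2: |R|=0.2632
x=-10: |R|=0.0448
x=-100: |R|=0.1532
θ=6/7≥1/2 ⇒ |1+1/7x|<|1−6/7x| ∀x<0 ⇒ unbounded interval.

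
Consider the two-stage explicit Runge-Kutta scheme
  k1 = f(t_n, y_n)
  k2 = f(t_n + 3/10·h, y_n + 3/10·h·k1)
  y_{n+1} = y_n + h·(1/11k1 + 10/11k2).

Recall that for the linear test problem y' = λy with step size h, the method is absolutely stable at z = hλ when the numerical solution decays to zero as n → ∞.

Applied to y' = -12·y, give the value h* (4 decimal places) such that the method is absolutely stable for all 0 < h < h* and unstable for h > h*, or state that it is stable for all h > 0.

(-3.6667,0); λ=-12 ⇒ h* = (11/3)/12 = 0.3056.

Set f=λy, z=hλ:
  k1=λy_n ⇒ h·k1=z·y_n;  k2=λ(1+3/10z)y_n ⇒ h·k2=z(1+3/10z)y_n
  y_{n+1}/y_n = 1 + 1/11z + 10/11z(1+3/10z) = 1 + z + 3/11z²
  Hence R(z) = 1 + z + 3/11z².

Boundary: |R(x)|=1, x<0.
x=-0.81: |R|=0.3689
R=1: x+3/11x²=0 ⇒ x=−11/3=-3.6667; min R=1−1/(4·3/11)=0.0833>−1
Confirm numerically:
  x=-2.655: |R|=0.26746 <1
  x=-2.526: |R|=0.21418 <1
  x=-1.726: |R|=0.08648 <1
  x=-1.685: |R|=0.08933 <1
  x=-3.965: |R|=1.32261 >1
  x=-3.763: |R|=1.09886 >1
Interval (-3.6667, 0).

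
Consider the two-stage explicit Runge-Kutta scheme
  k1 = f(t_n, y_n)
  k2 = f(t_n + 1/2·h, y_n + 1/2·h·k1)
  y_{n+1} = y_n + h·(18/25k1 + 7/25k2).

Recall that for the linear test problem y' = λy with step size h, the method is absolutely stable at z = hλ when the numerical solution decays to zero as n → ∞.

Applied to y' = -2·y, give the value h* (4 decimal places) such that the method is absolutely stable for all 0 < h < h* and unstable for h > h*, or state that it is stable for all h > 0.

With y'=λy (z=hλ):
  k1=λy_n ⇒ h·k1=z·y_n;  k2=λ(1+1/2z)y_n ⇒ h·k2=z(1+1/2z)y_n
  y_{n+1}/y_n = 1 + 18/25z + 7/25z(1+1/2z) = 1 + z + 7/50z²
  ⇒ R(z) = 1 + z + 7/50z².

Find x<0 with |R(x)|<1.
x=-0.79: |R|=0.2974
R=1: x+7/50x²=0 ⇒ x=−50/7=-7.1429; min R=1−1/(4·7/50)=-0.7857>−1
Confirm numerically:
  x=-6.452: |R|=0.37596 <1
  x=-6.323: |R|=0.27425 <1
  x=-4.172: |R|=0.73522 <1
  x=-7.712: |R|=1.61449 >1
  x=-7.408: |R|=1.27498 >1
  x=-7.308: |R|=1.16896 >1
Stable set (-7.1429, 0).

(-7.1429,0); λ=-2 ⇒ h* = (50/7)/2 = 3.5714.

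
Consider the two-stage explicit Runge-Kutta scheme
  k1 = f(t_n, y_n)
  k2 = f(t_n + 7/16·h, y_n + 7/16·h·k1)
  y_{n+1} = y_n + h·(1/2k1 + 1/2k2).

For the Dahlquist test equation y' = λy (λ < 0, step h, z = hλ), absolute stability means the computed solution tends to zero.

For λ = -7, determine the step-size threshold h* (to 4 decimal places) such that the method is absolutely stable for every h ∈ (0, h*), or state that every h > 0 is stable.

Set f=λy, z=hλ:
  k1=λy_n ⇒ h·k1=z·y_n;  k2=λ(1+7/16z)y_n ⇒ h·k2=z(1+7/16z)y_n
  y_{n+1}/y_n = 1 + 1/2z + 1/2z(1+7/16z) = 1 + z + 7/32z²
  so R(z) = 1 + z + 7/32z².

Solve |R(x)|<1 on ℝ⁻.
x=-0.55: |R|=0.5162
R=1: x+7/32x²=0 ⇒ x=−32/7=-4.5714; min R=1−1/(4·7/32)=-0.1429>−1
Confirm numerically:
  x=-3.936: |R|=0.45290 <1
  x=-2.751: |R|=0.09550 <1
  x=-2.602: |R|=0.12097 <1
  x=-2.087: |R|=0.13422 <1
  x=-5.115: |R|=1.60821 >1
  x=-4.957: |R|=1.41809 >1
Stable set (-4.5714, 0).

(-4.5714,0); λ=-7 ⇒ h* = (32/7)/7 = 0.6531.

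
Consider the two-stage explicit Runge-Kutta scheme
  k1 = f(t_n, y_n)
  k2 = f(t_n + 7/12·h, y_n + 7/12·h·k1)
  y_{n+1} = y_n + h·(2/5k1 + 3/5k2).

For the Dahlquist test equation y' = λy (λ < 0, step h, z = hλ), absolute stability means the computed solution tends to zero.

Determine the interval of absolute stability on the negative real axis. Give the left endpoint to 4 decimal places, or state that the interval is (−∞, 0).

Test eqn y'=λy, z=hλ:
  k1=λy_n ⇒ h·k1=z·y_n;  k2=λ(1+7/12z)y_n ⇒ h·k2=z(1+7/12z)y_n
  y_{n+1}/y_n = 1 + 2/5z + 3/5z(1+7/12z) = 1 + z + 7/20z²
  so R(z) = 1 + z + 7/20z².

Find x<0 with |R(x)|<1.
x=-0.39: |R|=0.6632
R=1: x+7/20x²=0 ⇒ x=−20/7=-2.8571; min R=1−1/(4·7/20)=0.2857>−1
Confirm numerically:
  x=-2.651: |R|=0.80873 <1
  x=-2.648: |R|=0.80617 <1
  x=-2.284: |R|=0.54183 <1
  x=-1.635: |R|=0.30063 <1
  x=-3.340: |R|=1.56446 >1
  x=-3.317: |R|=1.53387 >1
Interval (-2.8571, 0).

z∈(-2.8571,0).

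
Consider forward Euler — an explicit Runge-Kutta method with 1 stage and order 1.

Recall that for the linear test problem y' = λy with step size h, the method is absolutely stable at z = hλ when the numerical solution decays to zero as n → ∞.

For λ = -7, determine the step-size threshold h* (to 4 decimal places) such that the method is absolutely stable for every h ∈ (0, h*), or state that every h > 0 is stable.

With y'=λy (z=hλ):
  order 1, 1-stage ⇒ R(z)=1+z
  (e.g. R(-0.89)=0.11000, |R|=0.11000)

Find x<0 with |R(x)|<1.
x=-0.89: |R|=0.1100
|R(-1.66)|=0.6600 |R(-1.6)|=0.6000 |R(-1.01)|=0.0100
Bisect:
  x_lo=-2.7295 |R|=1.7295  x_hi=-0.3918 |R|=0.6082
  mid=-1.56067 |R|=0.56067 →hi
  mid=-2.14508 |R|=1.14508 →lo
  mid=-1.85287 |R|=0.85287 →hi
  mid=-1.99898 |R|=0.99898 →hi
  mid=-2.07203 |R|=1.07203 →lo
  mid=-2.03550 |R|=1.03550 →lo
  mid=-2.01724 |R|=1.01724 →lo
  mid=-2.00811 |R|=1.00811 →lo
  mid=-2.00354 |R|=1.00354 →lo
  mid=-2.00126 |R|=1.00126 →lo
  ...
  [-2.00012,-1.99997] ⇒ x*=-2.0000
Interval (-2.0000, 0).

(-2.0000,0); λ=-7 ⇒ h* = 0.2857.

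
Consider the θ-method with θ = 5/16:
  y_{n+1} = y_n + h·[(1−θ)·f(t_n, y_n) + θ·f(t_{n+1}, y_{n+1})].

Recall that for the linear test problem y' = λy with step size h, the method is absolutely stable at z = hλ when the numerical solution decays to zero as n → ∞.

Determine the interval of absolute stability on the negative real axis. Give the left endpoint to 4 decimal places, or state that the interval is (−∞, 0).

(-5.3333, 0).

Set f=λy, z=hλ:
  y_{n+1} = y_n + z·[11/16·y_n + 5/16·y_{n+1}] ⇒ (1 − 5/16z)y_{n+1} = (1 + 11/16z)y_n
  so R(z) = (1 + 11/16z)/(1 − 5/16z).

Boundary: |R(x)|=1, x<0.
x=-0.6: |R|=0.4947
R=−1: 1+11/16x = −1+5/16x ⇒ -3/8x=2 ⇒ x=2/(-3/8)=-5.3333
Confirm numerically:
  x=-4.324: |R|=0.83902 <1
  x=-2.648: |R|=0.44897 <1
  x=-2.586: |R|=0.43021 <1
  x=-5.857: |R|=1.06938 >1
  x=-5.715: |R|=1.05137 >1
  x=-5.573: |R|=1.03278 >1
Interval (-5.3333, 0).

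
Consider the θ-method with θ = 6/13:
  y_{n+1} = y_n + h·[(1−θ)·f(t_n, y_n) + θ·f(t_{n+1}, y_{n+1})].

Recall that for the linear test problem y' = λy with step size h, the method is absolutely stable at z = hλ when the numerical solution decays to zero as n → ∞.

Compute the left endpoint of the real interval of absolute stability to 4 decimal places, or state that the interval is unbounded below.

With y'=λy (z=hλ):
  y_{n+1} = y_n + z·[7/13·y_n + 6/13·y_{n+1}] ⇒ (1 − 6/13z)y_{n+1} = (1 + 7/13z)y_n
  Hence R(z) = (1 + 7/13z)/(1 − 6/13z).

Find x<0 with |R(x)|<1.
x=-0.62: |R|=0.5179
R=−1: 1+7/13x = −1+6/13x ⇒ -1/13x=2 ⇒ x=2/(-1/13)=-26.0000
Confirm numerically:
  x=-19.853: |R|=0.95347 <1
  x=-16.151: |R|=0.91039 <1
  x=-15.146: |R|=0.89551 <1
  x=-14.222: |R|=0.88022 <1
  x=-26.440: |R|=1.00256 >1
  x=-26.396: |R|=1.00231 >1
  x=-26.060: |R|=1.00035 >1
Stable set (-26.0000, 0).

left endpoint -26.0000.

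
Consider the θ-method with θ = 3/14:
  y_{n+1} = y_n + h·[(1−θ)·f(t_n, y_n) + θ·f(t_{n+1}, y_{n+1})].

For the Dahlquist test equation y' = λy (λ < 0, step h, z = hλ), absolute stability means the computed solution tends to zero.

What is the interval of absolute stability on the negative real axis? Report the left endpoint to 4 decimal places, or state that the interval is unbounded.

z∈(-3.5000,0).

On y'=λy, z=hλ:
  y_{n+1} = y_n + z·[11/14·y_n + 3/14·y_{n+1}] ⇒ (1 − 3/14z)y_{n+1} = (1 + 11/14z)y_n
  R(z) = (1 + 11/14z)/(1 − 3/14z).

Find x<0 with |R(x)|<1.
x=-0.69: |R|=0.3989
R=−1: 1+11/14x = −1+3/14x ⇒ -4/7x=2 ⇒ x=2/(-4/7)=-3.5000
Confirm numerically:
  x=-3.239: |R|=0.91196 <1
  x=-2.093: |R|=0.44494 <1
  x=-1.792: |R|=0.29480 <1
  x=-3.950: |R|=1.13926 >1
  x=-3.766: |R|=1.08412 >1
Stable set (-3.5000, 0).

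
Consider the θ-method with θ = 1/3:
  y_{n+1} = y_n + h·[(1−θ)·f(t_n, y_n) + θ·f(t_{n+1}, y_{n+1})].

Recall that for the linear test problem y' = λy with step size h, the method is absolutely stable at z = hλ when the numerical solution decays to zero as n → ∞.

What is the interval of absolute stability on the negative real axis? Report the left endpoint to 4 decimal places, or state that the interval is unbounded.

z∈(-6.0000,0).

On y'=λy, z=hλ:
  y_{n+1} = y_n + z·[2/3·y_n + 1/3·y_{n+1}] ⇒ (1 − 1/3z)y_{n+1} = (1 + 2/3z)y_n
  Hence R(z) = (1 + 2/3z)/(1 − 1/3z).

Boundary: |R(x)|=1, x<0.
x=-0.7: |R|=0.4324
R=−1: 1+2/3x = −1+1/3x ⇒ -1/3x=2 ⇒ x=2/(-1/3)=-6.0000
Confirm numerically:
  x=-3.275: |R|=0.56574 <1
  x=-2.939: |R|=0.48459 <1
  x=-2.911: |R|=0.47741 <1
  x=-6.556: |R|=1.05818 >1
  x=-6.524: |R|=1.05502 >1
  x=-6.330: |R|=1.03537 >1
Interval (-6.0000, 0).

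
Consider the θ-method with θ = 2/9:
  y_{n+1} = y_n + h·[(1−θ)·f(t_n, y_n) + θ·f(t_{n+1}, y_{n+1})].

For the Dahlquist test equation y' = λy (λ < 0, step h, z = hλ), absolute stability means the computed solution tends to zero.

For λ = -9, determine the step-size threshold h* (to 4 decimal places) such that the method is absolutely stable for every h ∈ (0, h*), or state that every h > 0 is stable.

On y'=λy, z=hλ:
  y_{n+1} = y_n + z·[7/9·y_n + 2/9·y_{n+1}] ⇒ (1 − 2/9z)y_{n+1} = (1 + 7/9z)y_n
  ⇒ R(z) = (1 + 7/9z)/(1 − 2/9z).

Solve |R(x)|<1 on ℝ⁻.
x=-0.87: |R|=0.2709
R=−1: 1+7/9x = −1+2/9x ⇒ -5/9x=2 ⇒ x=2/(-5/9)=-3.6000
Confirm numerically:
  x=-3.378: |R|=0.92955 <1
  x=-2.229: |R|=0.49064 <1
  x=-1.918: |R|=0.34481 <1
  x=-4.078: |R|=1.13931 >1
  x=-3.908: |R|=1.09158 >1
  x=-3.864: |R|=1.07891 >1
Interval (-3.6000, 0).

(-3.6000,0); λ=-9 ⇒ h* = (18/5)/9 = 0.4000.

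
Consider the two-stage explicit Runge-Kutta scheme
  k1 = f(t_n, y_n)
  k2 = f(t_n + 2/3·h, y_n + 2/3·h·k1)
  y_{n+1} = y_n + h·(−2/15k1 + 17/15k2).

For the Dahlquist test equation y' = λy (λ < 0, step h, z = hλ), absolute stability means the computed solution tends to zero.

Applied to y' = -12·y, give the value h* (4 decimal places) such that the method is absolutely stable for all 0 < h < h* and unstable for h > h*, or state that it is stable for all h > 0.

(-1.3235,0); λ=-12 ⇒ h* = (45/34)/12 = 0.1103.

On y'=λy, z=hλ:
  k1=λy_n ⇒ h·k1=z·y_n;  k2=λ(1+2/3z)y_n ⇒ h·k2=z(1+2/3z)y_n
  y_{n+1}/y_n = 1 − 2/15z + 17/15z(1+2/3z) = 1 + z + 34/45z²
  so R(z) = 1 + z + 34/45z².

Need |R(x)|<1, x<0.
x=-1.16: |R|=0.8567
R=1: x+34/45x²=0 ⇒ x=−45/34=-1.3235; min R=1−1/(4·34/45)=0.6691>−1
Confirm numerically:
  x=-1.217: |R|=0.90205 <1
  x=-0.960: |R|=0.73632 <1
  x=-0.836: |R|=0.69205 <1
  x=-1.698: |R|=1.48042 >1
  x=-1.432: |R|=1.11736 >1
Interval (-1.3235, 0).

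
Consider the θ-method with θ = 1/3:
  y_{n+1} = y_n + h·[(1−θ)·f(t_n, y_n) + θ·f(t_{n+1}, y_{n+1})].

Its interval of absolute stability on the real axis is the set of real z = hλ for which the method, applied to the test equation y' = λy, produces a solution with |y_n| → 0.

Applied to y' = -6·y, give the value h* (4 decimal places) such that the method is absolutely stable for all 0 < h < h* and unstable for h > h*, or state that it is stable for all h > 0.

(-6.0000,0); λ=-6 ⇒ h* = (6)/6 = 1.0000.

Set f=λy, z=hλ:
  y_{n+1} = y_n + z·[2/3·y_n + 1/3·y_{n+1}] ⇒ (1 − 1/3z)y_{n+1} = (1 + 2/3z)y_n
  R(z) = (1 + 2/3z)/(1 − 1/3z).

Boundary: |R(x)|=1, x<0.
x=-0.56: |R|=0.5281
R=−1: 1+2/3x = −1+1/3x ⇒ -1/3x=2 ⇒ x=2/(-1/3)=-6.0000
Confirm numerically:
  x=-5.903: |R|=0.98910 <1
  x=-3.648: |R|=0.64621 <1
  x=-2.880: |R|=0.46939 <1
  x=-6.596: |R|=1.06211 >1
  x=-6.472: |R|=1.04983 >1
  x=-6.353: |R|=1.03774 >1
So |R|<1 on (-6.0000, 0).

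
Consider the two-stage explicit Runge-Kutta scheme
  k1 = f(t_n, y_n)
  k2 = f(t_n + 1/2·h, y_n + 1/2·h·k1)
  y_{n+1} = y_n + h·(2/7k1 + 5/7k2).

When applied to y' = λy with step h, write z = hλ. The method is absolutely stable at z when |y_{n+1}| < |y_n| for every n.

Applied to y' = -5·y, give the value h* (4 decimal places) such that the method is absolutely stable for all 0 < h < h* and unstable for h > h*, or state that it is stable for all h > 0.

(-2.8000,0); λ=-5 ⇒ h* = (14/5)/5 = 0.5600.

Test eqn y'=λy, z=hλ:
  k1=λy_n ⇒ h·k1=z·y_n;  k2=λ(1+1/2z)y_n ⇒ h·k2=z(1+1/2z)y_n
  y_{n+1}/y_n = 1 + 2/7z + 5/7z(1+1/2z) = 1 + z + 5/14z²
  so R(z) = 1 + z + 5/14z².

Solve |R(x)|<1 on ℝ⁻.
x=-1.07: |R|=0.3389
R=1: x+5/14x²=0 ⇒ x=−14/5=-2.8000; min R=1−1/(4·5/14)=0.3000>−1
Confirm numerically:
  x=-2.297: |R|=0.58736 <1
  x=-1.603: |R|=0.31472 <1
  x=-1.401: |R|=0.30000 <1
  x=-3.153: |R|=1.39750 >1
  x=-3.013: |R|=1.22920 >1
  x=-2.827: |R|=1.02726 >1
Stable set (-2.8000, 0).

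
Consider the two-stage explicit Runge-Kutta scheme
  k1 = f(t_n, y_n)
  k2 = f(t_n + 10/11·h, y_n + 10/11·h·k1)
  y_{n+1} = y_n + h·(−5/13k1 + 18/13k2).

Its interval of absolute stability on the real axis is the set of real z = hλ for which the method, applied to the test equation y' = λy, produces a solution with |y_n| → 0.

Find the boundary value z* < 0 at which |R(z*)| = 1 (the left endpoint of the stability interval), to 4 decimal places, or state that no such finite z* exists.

z* = -0.7944.

Set f=λy, z=hλ:
  k1=λy_n ⇒ h·k1=z·y_n;  k2=λ(1+10/11z)y_n ⇒ h·k2=z(1+10/11z)y_n
  y_{n+1}/y_n = 1 − 5/13z + 18/13z(1+10/11z) = 1 + z + 180/143z²
  Hence R(z) = 1 + z + 180/143z².

Solve |R(x)|<1 on ℝ⁻.
x=-0.91: |R|=1.1324
R=1: x+180/143x²=0 ⇒ x=−143/180=-0.7944; min R=1−1/(4·180/143)=0.8014>−1
Confirm numerically:
  x=-0.717: |R|=0.93011 <1
  x=-0.617: |R|=0.86219 <1
  x=-0.477: |R|=0.80940 <1
  x=-0.473: |R|=0.80862 <1
  x=-1.240: |R|=1.69544 >1
  x=-1.138: |R|=1.49213 >1
Interval (-0.7944, 0).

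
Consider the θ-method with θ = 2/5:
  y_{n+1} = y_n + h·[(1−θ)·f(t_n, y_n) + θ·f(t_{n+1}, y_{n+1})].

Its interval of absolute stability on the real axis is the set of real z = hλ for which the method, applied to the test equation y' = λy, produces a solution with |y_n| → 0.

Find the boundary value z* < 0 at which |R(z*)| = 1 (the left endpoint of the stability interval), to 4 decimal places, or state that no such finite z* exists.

left endpoint -10.0000.

Test eqn y'=λy, z=hλ:
  y_{n+1} = y_n + z·[3/5·y_n + 2/5·y_{n+1}] ⇒ (1 − 2/5z)y_{n+1} = (1 + 3/5z)y_n
  Hence R(z) = (1 + 3/5z)/(1 − 2/5z).

Solve |R(x)|<1 on ℝ⁻.
x=-1.73: |R|=0.0225
R=−1: 1+3/5x = −1+2/5x ⇒ -1/5x=2 ⇒ x=2/(-1/5)=-10.0000
Confirm numerically:
  x=-7.859: |R|=0.89666 <1
  x=-5.958: |R|=0.76105 <1
  x=-5.665: |R|=0.73454 <1
  x=-4.216: |R|=0.56939 <1
  x=-10.476: |R|=1.01834 >1
  x=-10.455: |R|=1.01756 >1
  x=-10.389: |R|=1.01509 >1
Stable set (-10.0000, 0).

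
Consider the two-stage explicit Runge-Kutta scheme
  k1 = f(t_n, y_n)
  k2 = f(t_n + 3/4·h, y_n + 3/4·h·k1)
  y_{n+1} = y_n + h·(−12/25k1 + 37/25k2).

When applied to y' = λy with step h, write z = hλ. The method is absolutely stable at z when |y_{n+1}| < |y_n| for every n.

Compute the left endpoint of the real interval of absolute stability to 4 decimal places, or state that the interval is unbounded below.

z* = -0.9009.

With y'=λy (z=hλ):
  k1=λy_n ⇒ h·k1=z·y_n;  k2=λ(1+3/4z)y_n ⇒ h·k2=z(1+3/4z)y_n
  y_{n+1}/y_n = 1 − 12/25z + 37/25z(1+3/4z) = 1 + z + 111/100z²
  Hence R(z) = 1 + z + 111/100z².

Find x<0 with |R(x)|<1.
x=-1.57: |R|=2.1660
R=1: x+111/100x²=0 ⇒ x=−100/111=-0.9009; min R=1−1/(4·111/100)=0.7748>−1
Confirm numerically:
  x=-0.839: |R|=0.94235 <1
  x=-0.829: |R|=0.93384 <1
  x=-0.428: |R|=0.77533 <1
  x=-0.382: |R|=0.77998 <1
  x=-1.239: |R|=1.46498 >1
  x=-1.172: |R|=1.35268 >1
  x=-1.007: |R|=1.11859 >1
So |R|<1 on (-0.9009, 0).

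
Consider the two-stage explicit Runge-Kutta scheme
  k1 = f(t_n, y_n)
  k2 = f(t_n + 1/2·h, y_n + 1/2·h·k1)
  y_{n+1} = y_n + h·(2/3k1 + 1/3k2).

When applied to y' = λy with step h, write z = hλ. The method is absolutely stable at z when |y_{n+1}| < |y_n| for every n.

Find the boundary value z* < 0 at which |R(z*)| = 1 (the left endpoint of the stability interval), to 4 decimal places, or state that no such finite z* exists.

On y'=λy, z=hλ:
  k1=λy_n ⇒ h·k1=z·y_n;  k2=λ(1+1/2z)y_n ⇒ h·k2=z(1+1/2z)y_n
  y_{n+1}/y_n = 1 + 2/3z + 1/3z(1+1/2z) = 1 + z + 1/6z²
  so R(z) = 1 + z + 1/6z².

Solve |R(x)|<1 on ℝ⁻.
x=-1.14: |R|=0.0766
R=1: x+1/6x²=0 ⇒ x=−6=-6.0000; min R=1−1/(4·1/6)=-0.5000>−1
Confirm numerically:
  x=-5.902: |R|=0.90360 <1
  x=-5.740: |R|=0.75127 <1
  x=-4.010: |R|=0.32998 <1
  x=-2.661: |R|=0.48085 <1
  x=-6.194: |R|=1.20027 >1
  x=-6.139: |R|=1.14222 >1
  x=-6.123: |R|=1.12552 >1
So |R|<1 on (-6.0000, 0).

left endpoint -6.0000.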